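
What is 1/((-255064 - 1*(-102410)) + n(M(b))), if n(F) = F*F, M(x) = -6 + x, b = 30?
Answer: -1/152078 ≈ -6.5756e-6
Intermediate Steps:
n(F) = F**2
1/((-255064 - 1*(-102410)) + n(M(b))) = 1/((-255064 - 1*(-102410)) + (-6 + 30)**2) = 1/((-255064 + 102410) + 24**2) = 1/(-152654 + 576) = 1/(-152078) = -1/152078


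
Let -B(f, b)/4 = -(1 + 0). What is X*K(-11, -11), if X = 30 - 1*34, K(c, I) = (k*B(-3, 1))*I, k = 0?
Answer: 0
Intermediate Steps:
B(f, b) = 4 (B(f, b) = -(-4)*(1 + 0) = -(-4) = -4*(-1) = 4)
K(c, I) = 0 (K(c, I) = (0*4)*I = 0*I = 0)
X = -4 (X = 30 - 34 = -4)
X*K(-11, -11) = -4*0 = 0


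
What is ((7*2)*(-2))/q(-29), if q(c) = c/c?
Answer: -28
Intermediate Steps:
q(c) = 1
((7*2)*(-2))/q(-29) = ((7*2)*(-2))/1 = (14*(-2))*1 = -28*1 = -28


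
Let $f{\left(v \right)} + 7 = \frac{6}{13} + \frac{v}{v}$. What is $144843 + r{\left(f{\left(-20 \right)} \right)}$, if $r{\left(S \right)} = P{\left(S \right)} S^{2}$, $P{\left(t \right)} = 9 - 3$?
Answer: $\frac{24509571}{169} \approx 1.4503 \cdot 10^{5}$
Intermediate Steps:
$P{\left(t \right)} = 6$
$f{\left(v \right)} = - \frac{72}{13}$ ($f{\left(v \right)} = -7 + \left(\frac{6}{13} + \frac{v}{v}\right) = -7 + \left(6 \cdot \frac{1}{13} + 1\right) = -7 + \left(\frac{6}{13} + 1\right) = -7 + \frac{19}{13} = - \frac{72}{13}$)
$r{\left(S \right)} = 6 S^{2}$
$144843 + r{\left(f{\left(-20 \right)} \right)} = 144843 + 6 \left(- \frac{72}{13}\right)^{2} = 144843 + 6 \cdot \frac{5184}{169} = 144843 + \frac{31104}{169} = \frac{24509571}{169}$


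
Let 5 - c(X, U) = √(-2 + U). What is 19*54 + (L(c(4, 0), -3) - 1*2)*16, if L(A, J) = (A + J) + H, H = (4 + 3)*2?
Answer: 1250 - 16*I*√2 ≈ 1250.0 - 22.627*I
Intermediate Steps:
H = 14 (H = 7*2 = 14)
c(X, U) = 5 - √(-2 + U)
L(A, J) = 14 + A + J (L(A, J) = (A + J) + 14 = 14 + A + J)
19*54 + (L(c(4, 0), -3) - 1*2)*16 = 19*54 + ((14 + (5 - √(-2 + 0)) - 3) - 1*2)*16 = 1026 + ((14 + (5 - √(-2)) - 3) - 2)*16 = 1026 + ((14 + (5 - I*√2) - 3) - 2)*16 = 1026 + ((16 - I*√2) - 2)*16 = 1026 + (14 - I*√2)*16 = 1026 + (224 - 16*I*√2) = 1250 - 16*I*√2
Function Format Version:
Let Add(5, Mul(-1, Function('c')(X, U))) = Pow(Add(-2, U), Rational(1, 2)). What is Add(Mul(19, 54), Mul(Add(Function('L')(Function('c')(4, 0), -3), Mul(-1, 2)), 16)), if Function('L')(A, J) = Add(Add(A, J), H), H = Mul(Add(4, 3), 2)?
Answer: Add(1250, Mul(-16, I, Pow(2, Rational(1, 2)))) ≈ Add(1250.0, Mul(-22.627, I))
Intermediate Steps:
H = 14 (H = Mul(7, 2) = 14)
Function('c')(X, U) = Add(5, Mul(-1, Pow(Add(-2, U), Rational(1, 2))))
Function('L')(A, J) = Add(14, A, J) (Function('L')(A, J) = Add(Add(A, J), 14) = Add(14, A, J))
Add(Mul(19, 54), Mul(Add(Function('L')(Function('c')(4, 0), -3), Mul(-1, 2)), 16)) = Add(Mul(19, 54), Mul(Add(Add(14, Add(5, Mul(-1, Pow(Add(-2, 0), Rational(1, 2)))), -3), Mul(-1, 2)), 16)) = Add(1026, Mul(Add(Add(14, Add(5, Mul(-1, Pow(-2, Rational(1, 2)))), -3), -2), 16)) = Add(1026, Mul(Add(Add(14, Add(5, Mul(-1, Mul(I, Pow(2, Rational(1, 2))))), -3), -2), 16)) = Add(1026, Mul(Add(Add(14, Add(5, Mul(-1, I, Pow(2, Rational(1, 2)))), -3), -2), 16)) = Add(1026, Mul(Add(Add(16, Mul(-1, I, Pow(2, Rational(1, 2)))), -2), 16)) = Add(1026, Mul(Add(14, Mul(-1, I, Pow(2, Rational(1, 2)))), 16)) = Add(1026, Add(224, Mul(-16, I, Pow(2, Rational(1, 2))))) = Add(1250, Mul(-16, I, Pow(2, Rational(1, 2))))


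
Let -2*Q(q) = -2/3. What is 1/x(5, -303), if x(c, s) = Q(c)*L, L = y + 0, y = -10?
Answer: -3/10 ≈ -0.30000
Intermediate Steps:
Q(q) = ⅓ (Q(q) = -(-1)/3 = -½*(-⅔) = ⅓)
L = -10 (L = -10 + 0 = -10)
x(c, s) = -10/3 (x(c, s) = (⅓)*(-10) = -10/3)
1/x(5, -303) = 1/(-10/3) = -3/10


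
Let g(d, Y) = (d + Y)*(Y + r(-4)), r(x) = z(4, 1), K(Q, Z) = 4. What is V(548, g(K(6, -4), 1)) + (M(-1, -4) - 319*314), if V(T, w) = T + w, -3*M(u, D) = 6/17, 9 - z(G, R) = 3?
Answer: -1692913/17 ≈ -99583.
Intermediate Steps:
z(G, R) = 6 (z(G, R) = 9 - 1*3 = 9 - 3 = 6)
r(x) = 6
M(u, D) = -2/17
g(d, Y) = (6 + Y)*(Y + d) (g(d, Y) = (d + Y)*(Y + 6) = (Y + d)*(6 + Y) = (6 + Y)*(Y + d))
V(548, g(K(6, -4), 1)) + (M(-1, -4) - 319*314) = (548 + (1**2 + 6*1 + 6*4 + 1*4)) + (-2/17 - 319*314) = (548 + (1 + 6 + 24 + 4)) + (-2/17 - 100166) = (548 + 35) - 1702824/17 = 583 - 1702824/17 = -1692913/17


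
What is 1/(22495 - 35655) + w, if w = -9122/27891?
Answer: -120073411/367045560 ≈ -0.32714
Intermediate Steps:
w = -9122/27891 (w = -9122*1/27891 = -9122/27891 ≈ -0.32706)
1/(22495 - 35655) + w = 1/(22495 - 35655) - 9122/27891 = 1/(-13160) - 9122/27891 = -1/13160 - 9122/27891 = -120073411/367045560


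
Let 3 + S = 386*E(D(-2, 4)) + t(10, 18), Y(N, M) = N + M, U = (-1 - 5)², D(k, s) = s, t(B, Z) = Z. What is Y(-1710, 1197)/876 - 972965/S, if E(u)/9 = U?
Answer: -305494289/36523068 ≈ -8.3644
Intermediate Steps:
U = 36 (U = (-6)² = 36)
E(u) = 324 (E(u) = 9*36 = 324)
Y(N, M) = M + N
S = 125079 (S = -3 + (386*324 + 18) = -3 + (125064 + 18) = -3 + 125082 = 125079)
Y(-1710, 1197)/876 - 972965/S = (1197 - 1710)/876 - 972965/125079 = -513*1/876 - 972965*1/125079 = -171/292 - 972965/125079 = -305494289/36523068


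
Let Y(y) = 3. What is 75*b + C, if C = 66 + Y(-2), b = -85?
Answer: -6306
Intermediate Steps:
C = 69 (C = 66 + 3 = 69)
75*b + C = 75*(-85) + 69 = -6375 + 69 = -6306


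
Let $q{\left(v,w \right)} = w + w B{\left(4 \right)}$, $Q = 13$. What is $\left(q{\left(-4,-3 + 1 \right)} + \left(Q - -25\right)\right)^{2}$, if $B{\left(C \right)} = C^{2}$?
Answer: $16$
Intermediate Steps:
$q{\left(v,w \right)} = 17 w$ ($q{\left(v,w \right)} = w + w 4^{2} = w + w 16 = w + 16 w = 17 w$)
$\left(q{\left(-4,-3 + 1 \right)} + \left(Q - -25\right)\right)^{2} = \left(17 \left(-3 + 1\right) + \left(13 - -25\right)\right)^{2} = \left(17 \left(-2\right) + \left(13 + 25\right)\right)^{2} = \left(-34 + 38\right)^{2} = 4^{2} = 16$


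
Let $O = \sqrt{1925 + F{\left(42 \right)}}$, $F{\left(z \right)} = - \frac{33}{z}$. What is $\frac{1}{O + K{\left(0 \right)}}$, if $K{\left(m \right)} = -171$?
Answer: $- \frac{2394}{382435} - \frac{\sqrt{377146}}{382435} \approx -0.0078657$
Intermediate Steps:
$O = \frac{\sqrt{377146}}{14}$ ($O = \sqrt{1925 - \frac{33}{42}} = \sqrt{1925 - \frac{11}{14}} = \sqrt{\frac{26939}{14}} = \frac{\sqrt{377146}}{14} \approx 43.866$)
$\frac{1}{O + K{\left(0 \right)}} = \frac{1}{\frac{\sqrt{377146}}{14} - 171} = \frac{1}{-171 + \frac{\sqrt{377146}}{14}}$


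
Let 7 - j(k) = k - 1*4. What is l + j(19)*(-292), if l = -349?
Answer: 1987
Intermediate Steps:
j(k) = 11 - k (j(k) = 7 - (k - 1*4) = 7 - (k - 4) = 7 - (-4 + k) = 7 + (4 - k) = 11 - k)
l + j(19)*(-292) = -349 + (11 - 1*19)*(-292) = -349 + (11 - 19)*(-292) = -349 - 8*(-292) = -349 + 2336 = 1987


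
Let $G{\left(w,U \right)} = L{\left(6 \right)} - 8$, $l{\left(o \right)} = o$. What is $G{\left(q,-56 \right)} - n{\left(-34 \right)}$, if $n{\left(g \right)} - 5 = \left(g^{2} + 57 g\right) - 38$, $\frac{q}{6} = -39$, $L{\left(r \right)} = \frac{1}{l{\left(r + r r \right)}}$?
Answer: $\frac{33895}{42} \approx 807.02$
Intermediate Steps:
$L{\left(r \right)} = \frac{1}{r + r^{2}}$ ($L{\left(r \right)} = \frac{1}{r + r r} = \frac{1}{r + r^{2}}$)
$q = -234$ ($q = 6 \left(-39\right) = -234$)
$G{\left(w,U \right)} = - \frac{335}{42}$ ($G{\left(w,U \right)} = \frac{1}{6 \left(1 + 6\right)} - 8 = \frac{1}{6 \cdot 7} - 8 = \frac{1}{6} \cdot \frac{1}{7} - 8 = \frac{1}{42} - 8 = - \frac{335}{42}$)
$n{\left(g \right)} = -33 + g^{2} + 57 g$ ($n{\left(g \right)} = 5 - \left(38 - g^{2} - 57 g\right) = 5 + \left(-38 + g^{2} + 57 g\right) = -33 + g^{2} + 57 g$)
$G{\left(q,-56 \right)} - n{\left(-34 \right)} = - \frac{335}{42} - \left(-33 + \left(-34\right)^{2} + 57 \left(-34\right)\right) = - \frac{335}{42} - \left(-33 + 1156 - 1938\right) = - \frac{335}{42} - -815 = - \frac{335}{42} + 815 = \frac{33895}{42}$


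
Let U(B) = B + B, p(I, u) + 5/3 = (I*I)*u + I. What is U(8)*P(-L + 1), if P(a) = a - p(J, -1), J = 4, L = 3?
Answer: 560/3 ≈ 186.67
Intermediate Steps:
p(I, u) = -5/3 + I + u*I² (p(I, u) = -5/3 + ((I*I)*u + I) = -5/3 + (I²*u + I) = -5/3 + (u*I² + I) = -5/3 + (I + u*I²) = -5/3 + I + u*I²)
U(B) = 2*B
P(a) = 41/3 + a (P(a) = a - (-5/3 + 4 - 1*4²) = a - (-5/3 + 4 - 1*16) = a - (-5/3 + 4 - 16) = a - 1*(-41/3) = a + 41/3 = 41/3 + a)
U(8)*P(-L + 1) = (2*8)*(41/3 + (-1*3 + 1)) = 16*(41/3 + (-3 + 1)) = 16*(41/3 - 2) = 16*(35/3) = 560/3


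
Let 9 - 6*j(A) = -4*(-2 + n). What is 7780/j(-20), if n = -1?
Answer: -15560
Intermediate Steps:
j(A) = -1/2 (j(A) = 3/2 - (-2)*(-2 - 1)/3 = 3/2 - (-2)*(-3)/3 = 3/2 - 1/6*12 = 3/2 - 2 = -1/2)
7780/j(-20) = 7780/(-1/2) = 7780*(-2) = -15560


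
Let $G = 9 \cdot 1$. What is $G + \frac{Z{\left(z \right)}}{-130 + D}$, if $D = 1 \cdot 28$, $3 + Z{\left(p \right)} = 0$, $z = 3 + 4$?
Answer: $\frac{307}{34} \approx 9.0294$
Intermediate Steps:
$G = 9$
$z = 7$
$Z{\left(p \right)} = -3$ ($Z{\left(p \right)} = -3 + 0 = -3$)
$D = 28$
$G + \frac{Z{\left(z \right)}}{-130 + D} = 9 - \frac{3}{-130 + 28} = 9 - \frac{3}{-102} = 9 - - \frac{1}{34} = 9 + \frac{1}{34} = \frac{307}{34}$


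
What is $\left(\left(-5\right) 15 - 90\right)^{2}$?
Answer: $27225$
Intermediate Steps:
$\left(\left(-5\right) 15 - 90\right)^{2} = \left(-75 - 90\right)^{2} = \left(-165\right)^{2} = 27225$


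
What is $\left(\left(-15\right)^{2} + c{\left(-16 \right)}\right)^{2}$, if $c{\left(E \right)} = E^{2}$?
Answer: $231361$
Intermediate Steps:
$\left(\left(-15\right)^{2} + c{\left(-16 \right)}\right)^{2} = \left(\left(-15\right)^{2} + \left(-16\right)^{2}\right)^{2} = \left(225 + 256\right)^{2} = 481^{2} = 231361$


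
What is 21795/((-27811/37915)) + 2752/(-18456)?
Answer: -1906416146459/64159977 ≈ -29713.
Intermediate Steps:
21795/((-27811/37915)) + 2752/(-18456) = 21795/((-27811*1/37915)) + 2752*(-1/18456) = 21795/(-27811/37915) - 344/2307 = 21795*(-37915/27811) - 344/2307 = -826357425/27811 - 344/2307 = -1906416146459/64159977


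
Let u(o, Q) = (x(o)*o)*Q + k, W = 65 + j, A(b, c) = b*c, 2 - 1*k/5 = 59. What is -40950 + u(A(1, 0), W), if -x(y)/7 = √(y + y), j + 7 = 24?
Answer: -41235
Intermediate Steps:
j = 17 (j = -7 + 24 = 17)
k = -285 (k = 10 - 5*59 = 10 - 295 = -285)
x(y) = -7*√2*√y (x(y) = -7*√(y + y) = -7*√2*√y)
W = 82 (W = 65 + 17 = 82)
u(o, Q) = -285 - 7*Q*√2*o^(3/2) (u(o, Q) = ((-7*√2*√o)*o)*Q - 285 = (-7*√2*o^(3/2))*Q - 285 = -7*Q*√2*o^(3/2) - 285 = -285 - 7*Q*√2*o^(3/2))
-40950 + u(A(1, 0), W) = -40950 + (-285 - 7*82*√2*(1*0)^(3/2)) = -40950 + (-285 - 7*82*√2*0^(3/2)) = -40950 + (-285 - 7*82*√2*0) = -40950 + (-285 + 0) = -40950 - 285 = -41235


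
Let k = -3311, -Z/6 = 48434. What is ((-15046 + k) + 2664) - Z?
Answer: 274911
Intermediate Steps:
Z = -290604 (Z = -6*48434 = -290604)
((-15046 + k) + 2664) - Z = ((-15046 - 3311) + 2664) - 1*(-290604) = (-18357 + 2664) + 290604 = -15693 + 290604 = 274911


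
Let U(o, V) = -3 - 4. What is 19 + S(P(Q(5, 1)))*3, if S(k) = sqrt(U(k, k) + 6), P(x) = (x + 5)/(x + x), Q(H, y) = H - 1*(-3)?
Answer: 19 + 3*I ≈ 19.0 + 3.0*I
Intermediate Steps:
Q(H, y) = 3 + H (Q(H, y) = H + 3 = 3 + H)
P(x) = (5 + x)/(2*x) (P(x) = (5 + x)/((2*x)) = (5 + x)*(1/(2*x)) = (5 + x)/(2*x))
U(o, V) = -7
S(k) = I (S(k) = sqrt(-7 + 6) = sqrt(-1) = I)
19 + S(P(Q(5, 1)))*3 = 19 + I*3 = 19 + 3*I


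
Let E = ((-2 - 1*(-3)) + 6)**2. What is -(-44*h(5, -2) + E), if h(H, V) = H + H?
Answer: 391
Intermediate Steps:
E = 49 (E = ((-2 + 3) + 6)**2 = (1 + 6)**2 = 7**2 = 49)
h(H, V) = 2*H
-(-44*h(5, -2) + E) = -(-88*5 + 49) = -(-44*10 + 49) = -(-440 + 49) = -1*(-391) = 391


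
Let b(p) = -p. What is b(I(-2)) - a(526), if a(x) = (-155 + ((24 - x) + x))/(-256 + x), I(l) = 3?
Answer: -679/270 ≈ -2.5148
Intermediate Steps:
a(x) = -131/(-256 + x) (a(x) = (-155 + 24)/(-256 + x) = -131/(-256 + x))
b(I(-2)) - a(526) = -1*3 - (-131)/(-256 + 526) = -3 - (-131)/270 = -3 - 1*(-131/270) = -3 + 131/270 = -679/270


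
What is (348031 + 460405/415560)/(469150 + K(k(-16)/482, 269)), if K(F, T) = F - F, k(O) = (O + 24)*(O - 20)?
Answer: 28925644553/38991994800 ≈ 0.74184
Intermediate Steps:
k(O) = (-20 + O)*(24 + O) (k(O) = (24 + O)*(-20 + O) = (-20 + O)*(24 + O))
K(F, T) = 0
(348031 + 460405/415560)/(469150 + K(k(-16)/482, 269)) = (348031 + 460405/415560)/(469150 + 0) = (348031 + 460405*(1/415560))/469150 = (348031 + 92081/83112)*(1/469150) = (28925644553/83112)*(1/469150) = 28925644553/38991994800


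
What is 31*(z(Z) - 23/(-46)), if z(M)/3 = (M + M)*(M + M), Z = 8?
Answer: 47647/2 ≈ 23824.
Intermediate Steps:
z(M) = 12*M² (z(M) = 3*((M + M)*(M + M)) = 3*((2*M)*(2*M)) = 3*(4*M²) = 12*M²)
31*(z(Z) - 23/(-46)) = 31*(12*8² - 23/(-46)) = 31*(12*64 - 23*(-1/46)) = 31*(768 + ½) = 31*(1537/2) = 47647/2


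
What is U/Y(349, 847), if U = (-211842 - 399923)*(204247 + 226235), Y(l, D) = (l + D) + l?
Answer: -17556921382/103 ≈ -1.7046e+8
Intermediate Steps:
Y(l, D) = D + 2*l (Y(l, D) = (D + l) + l = D + 2*l)
U = -263353820730 (U = -611765*430482 = -263353820730)
U/Y(349, 847) = -263353820730/(847 + 2*349) = -263353820730/(847 + 698) = -263353820730/1545 = -263353820730*1/1545 = -17556921382/103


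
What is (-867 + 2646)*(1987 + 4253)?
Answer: 11100960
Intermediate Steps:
(-867 + 2646)*(1987 + 4253) = 1779*6240 = 11100960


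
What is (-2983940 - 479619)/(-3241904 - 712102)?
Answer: 3463559/3954006 ≈ 0.87596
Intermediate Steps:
(-2983940 - 479619)/(-3241904 - 712102) = -3463559/(-3954006) = -3463559*(-1/3954006) = 3463559/3954006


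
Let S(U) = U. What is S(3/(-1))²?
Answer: 9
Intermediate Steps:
S(3/(-1))² = (3/(-1))² = (3*(-1))² = (-3)² = 9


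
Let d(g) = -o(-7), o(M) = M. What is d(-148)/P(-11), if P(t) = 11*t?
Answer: -7/121 ≈ -0.057851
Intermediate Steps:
d(g) = 7 (d(g) = -1*(-7) = 7)
d(-148)/P(-11) = 7/((11*(-11))) = 7/(-121) = 7*(-1/121) = -7/121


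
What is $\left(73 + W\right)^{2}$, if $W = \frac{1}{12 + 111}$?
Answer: $\frac{80640400}{15129} \approx 5330.2$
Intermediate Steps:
$W = \frac{1}{123} \approx 0.0081301$
$\left(73 + W\right)^{2} = \left(73 + \frac{1}{123}\right)^{2} = \left(\frac{8980}{123}\right)^{2} = \frac{80640400}{15129}$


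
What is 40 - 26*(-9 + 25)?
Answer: -376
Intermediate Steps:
40 - 26*(-9 + 25) = 40 - 26*16 = 40 - 416 = -376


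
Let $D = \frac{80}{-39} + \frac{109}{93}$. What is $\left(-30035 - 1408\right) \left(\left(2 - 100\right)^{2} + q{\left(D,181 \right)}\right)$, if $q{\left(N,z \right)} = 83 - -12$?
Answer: $-304965657$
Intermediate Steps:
$D = - \frac{1063}{1209}$ ($D = 80 \left(- \frac{1}{39}\right) + 109 \cdot \frac{1}{93} = - \frac{80}{39} + \frac{109}{93} = - \frac{1063}{1209} \approx -0.87924$)
$q{\left(N,z \right)} = 95$ ($q{\left(N,z \right)} = 83 + 12 = 95$)
$\left(-30035 - 1408\right) \left(\left(2 - 100\right)^{2} + q{\left(D,181 \right)}\right) = \left(-30035 - 1408\right) \left(\left(2 - 100\right)^{2} + 95\right) = - 31443 \left(\left(-98\right)^{2} + 95\right) = - 31443 \left(9604 + 95\right) = \left(-31443\right) 9699 = -304965657$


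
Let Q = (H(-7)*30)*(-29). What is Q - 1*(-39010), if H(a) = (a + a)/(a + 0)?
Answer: 37270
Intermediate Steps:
H(a) = 2 (H(a) = (2*a)/a = 2)
Q = -1740 (Q = (2*30)*(-29) = 60*(-29) = -1740)
Q - 1*(-39010) = -1740 - 1*(-39010) = -1740 + 39010 = 37270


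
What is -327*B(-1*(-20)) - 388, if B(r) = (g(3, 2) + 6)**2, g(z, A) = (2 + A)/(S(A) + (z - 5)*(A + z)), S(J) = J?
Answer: -41119/4 ≈ -10280.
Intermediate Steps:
g(z, A) = (2 + A)/(A + (-5 + z)*(A + z)) (g(z, A) = (2 + A)/(A + (z - 5)*(A + z)) = (2 + A)/(A + (-5 + z)*(A + z)))
B(r) = 121/4 (B(r) = ((2 + 2)/(3**2 - 5*3 - 4*2 + 2*3) + 6)**2 = (4/(9 - 15 - 8 + 6) + 6)**2 = (4/(-8) + 6)**2 = (-1/8*4 + 6)**2 = (-1/2 + 6)**2 = (11/2)**2 = 121/4)
-327*B(-1*(-20)) - 388 = -327*121/4 - 388 = -39567/4 - 388 = -41119/4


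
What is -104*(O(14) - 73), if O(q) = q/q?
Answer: 7488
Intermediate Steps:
O(q) = 1
-104*(O(14) - 73) = -104*(1 - 73) = -104*(-72) = 7488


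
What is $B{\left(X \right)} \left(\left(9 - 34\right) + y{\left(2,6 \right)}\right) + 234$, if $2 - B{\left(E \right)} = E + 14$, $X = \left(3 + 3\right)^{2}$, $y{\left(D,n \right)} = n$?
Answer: $1146$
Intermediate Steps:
$X = 36$ ($X = 6^{2} = 36$)
$B{\left(E \right)} = -12 - E$ ($B{\left(E \right)} = 2 - \left(E + 14\right) = 2 - \left(14 + E\right) = -12 - E$)
$B{\left(X \right)} \left(\left(9 - 34\right) + y{\left(2,6 \right)}\right) + 234 = \left(-12 - 36\right) \left(\left(9 - 34\right) + 6\right) + 234 = \left(-12 - 36\right) \left(-25 + 6\right) + 234 = \left(-48\right) \left(-19\right) + 234 = 912 + 234 = 1146$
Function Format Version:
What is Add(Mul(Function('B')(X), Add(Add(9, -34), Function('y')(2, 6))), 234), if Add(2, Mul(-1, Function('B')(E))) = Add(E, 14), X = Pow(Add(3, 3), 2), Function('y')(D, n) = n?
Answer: 1146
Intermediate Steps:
X = 36 (X = Pow(6, 2) = 36)
Function('B')(E) = Add(-12, Mul(-1, E)) (Function('B')(E) = Add(2, Mul(-1, Add(E, 14))) = Add(2, Mul(-1, Add(14, E))) = Add(2, Add(-14, Mul(-1, E))) = Add(-12, Mul(-1, E)))
Add(Mul(Function('B')(X), Add(Add(9, -34), Function('y')(2, 6))), 234) = Add(Mul(Add(-12, Mul(-1, 36)), Add(Add(9, -34), 6)), 234) = Add(Mul(Add(-12, -36), Add(-25, 6)), 234) = Add(Mul(-48, -19), 234) = Add(912, 234) = 1146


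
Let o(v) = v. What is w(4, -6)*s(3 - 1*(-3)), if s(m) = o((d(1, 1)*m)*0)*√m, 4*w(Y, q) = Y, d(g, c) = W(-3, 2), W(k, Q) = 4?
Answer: 0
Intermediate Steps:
d(g, c) = 4
w(Y, q) = Y/4
s(m) = 0 (s(m) = ((4*m)*0)*√m = 0*√m = 0)
w(4, -6)*s(3 - 1*(-3)) = ((¼)*4)*0 = 1*0 = 0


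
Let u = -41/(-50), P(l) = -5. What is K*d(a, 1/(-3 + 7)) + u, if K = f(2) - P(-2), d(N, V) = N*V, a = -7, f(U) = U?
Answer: -1143/100 ≈ -11.430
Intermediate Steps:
K = 7 (K = 2 - 1*(-5) = 2 + 5 = 7)
u = 41/50 (u = -41*(-1/50) = 41/50 ≈ 0.82000)
K*d(a, 1/(-3 + 7)) + u = 7*(-7/(-3 + 7)) + 41/50 = 7*(-7/4) + 41/50 = -49/4 + 41/50 = -1143/100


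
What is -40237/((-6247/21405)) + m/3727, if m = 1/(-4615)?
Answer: 14813985775657178/107449055935 ≈ 1.3787e+5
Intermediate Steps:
m = -1/4615 ≈ -0.00021668
-40237/((-6247/21405)) + m/3727 = -40237/((-6247/21405)) - 1/4615/3727 = -40237/((-6247*1/21405)) - 1/4615*1/3727 = -40237/(-6247/21405) - 1/17200105 = -40237*(-21405/6247) - 1/17200105 = 861272985/6247 - 1/17200105 = 14813985775657178/107449055935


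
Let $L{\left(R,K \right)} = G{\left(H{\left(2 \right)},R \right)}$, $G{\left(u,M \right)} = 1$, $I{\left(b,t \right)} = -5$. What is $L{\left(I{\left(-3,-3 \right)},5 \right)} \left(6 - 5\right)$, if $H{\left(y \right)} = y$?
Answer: $1$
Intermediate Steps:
$L{\left(R,K \right)} = 1$
$L{\left(I{\left(-3,-3 \right)},5 \right)} \left(6 - 5\right) = 1 \left(6 - 5\right) = 1 \cdot 1 = 1$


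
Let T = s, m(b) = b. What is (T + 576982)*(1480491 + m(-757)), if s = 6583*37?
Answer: 1214200172902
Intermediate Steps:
s = 243571
T = 243571
(T + 576982)*(1480491 + m(-757)) = (243571 + 576982)*(1480491 - 757) = 820553*1479734 = 1214200172902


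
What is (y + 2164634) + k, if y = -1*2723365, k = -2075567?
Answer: -2634298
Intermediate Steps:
y = -2723365
(y + 2164634) + k = (-2723365 + 2164634) - 2075567 = -558731 - 2075567 = -2634298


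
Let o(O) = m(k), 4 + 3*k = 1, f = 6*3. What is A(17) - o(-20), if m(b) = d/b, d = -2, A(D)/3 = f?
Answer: 52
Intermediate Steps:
f = 18
A(D) = 54 (A(D) = 3*18 = 54)
k = -1 (k = -4/3 + (1/3)*1 = -4/3 + 1/3 = -1)
m(b) = -2/b
o(O) = 2 (o(O) = -2/(-1) = -2*(-1) = 2)
A(17) - o(-20) = 54 - 1*2 = 54 - 2 = 52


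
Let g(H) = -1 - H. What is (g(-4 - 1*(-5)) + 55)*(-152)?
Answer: -8056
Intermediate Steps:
(g(-4 - 1*(-5)) + 55)*(-152) = ((-1 - (-4 - 1*(-5))) + 55)*(-152) = ((-1 - (-4 + 5)) + 55)*(-152) = ((-1 - 1*1) + 55)*(-152) = ((-1 - 1) + 55)*(-152) = (-2 + 55)*(-152) = 53*(-152) = -8056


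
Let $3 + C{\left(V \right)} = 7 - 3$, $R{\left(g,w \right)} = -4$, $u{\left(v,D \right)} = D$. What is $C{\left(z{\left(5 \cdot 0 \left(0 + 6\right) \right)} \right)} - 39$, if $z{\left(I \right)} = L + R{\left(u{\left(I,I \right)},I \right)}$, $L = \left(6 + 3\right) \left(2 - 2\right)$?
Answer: $-38$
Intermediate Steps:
$L = 0$ ($L = 9 \cdot 0 = 0$)
$z{\left(I \right)} = -4$ ($z{\left(I \right)} = 0 - 4 = -4$)
$C{\left(V \right)} = 1$ ($C{\left(V \right)} = -3 + \left(7 - 3\right) = -3 + 4 = 1$)
$C{\left(z{\left(5 \cdot 0 \left(0 + 6\right) \right)} \right)} - 39 = 1 - 39 = -38$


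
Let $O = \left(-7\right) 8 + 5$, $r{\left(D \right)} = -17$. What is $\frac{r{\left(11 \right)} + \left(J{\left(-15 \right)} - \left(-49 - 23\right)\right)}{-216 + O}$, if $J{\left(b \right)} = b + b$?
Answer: $- \frac{25}{267} \approx -0.093633$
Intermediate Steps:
$J{\left(b \right)} = 2 b$
$O = -51$ ($O = -56 + 5 = -51$)
$\frac{r{\left(11 \right)} + \left(J{\left(-15 \right)} - \left(-49 - 23\right)\right)}{-216 + O} = \frac{-17 + \left(2 \left(-15\right) - \left(-49 - 23\right)\right)}{-216 - 51} = \frac{-17 - -42}{-267} = \left(-17 + \left(-30 + 72\right)\right) \left(- \frac{1}{267}\right) = \left(-17 + 42\right) \left(- \frac{1}{267}\right) = 25 \left(- \frac{1}{267}\right) = - \frac{25}{267}$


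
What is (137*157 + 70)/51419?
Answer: 21579/51419 ≈ 0.41967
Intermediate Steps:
(137*157 + 70)/51419 = (21509 + 70)*(1/51419) = 21579*(1/51419) = 21579/51419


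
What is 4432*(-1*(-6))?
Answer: 26592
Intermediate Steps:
4432*(-1*(-6)) = 4432*6 = 26592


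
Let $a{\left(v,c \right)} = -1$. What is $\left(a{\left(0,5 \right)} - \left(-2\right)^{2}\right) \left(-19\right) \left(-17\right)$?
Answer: $-1615$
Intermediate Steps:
$\left(a{\left(0,5 \right)} - \left(-2\right)^{2}\right) \left(-19\right) \left(-17\right) = \left(-1 - \left(-2\right)^{2}\right) \left(-19\right) \left(-17\right) = \left(-1 - 4\right) \left(-19\right) \left(-17\right) = \left(-5\right) \left(-19\right) \left(-17\right) = 95 \left(-17\right) = -1615$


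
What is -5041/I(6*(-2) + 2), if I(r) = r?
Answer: 5041/10 ≈ 504.10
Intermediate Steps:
-5041/I(6*(-2) + 2) = -5041/(6*(-2) + 2) = -5041/(-12 + 2) = -5041/(-10) = -5041*(-1/10) = 5041/10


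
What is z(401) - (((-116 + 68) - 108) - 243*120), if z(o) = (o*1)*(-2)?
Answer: 28514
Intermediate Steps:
z(o) = -2*o (z(o) = o*(-2) = -2*o)
z(401) - (((-116 + 68) - 108) - 243*120) = -2*401 - (((-116 + 68) - 108) - 243*120) = -802 - ((-48 - 108) - 29160) = -802 - (-156 - 29160) = -802 - 1*(-29316) = -802 + 29316 = 28514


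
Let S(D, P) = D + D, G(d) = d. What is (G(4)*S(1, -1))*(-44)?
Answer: -352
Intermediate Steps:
S(D, P) = 2*D
(G(4)*S(1, -1))*(-44) = (4*(2*1))*(-44) = (4*2)*(-44) = 8*(-44) = -352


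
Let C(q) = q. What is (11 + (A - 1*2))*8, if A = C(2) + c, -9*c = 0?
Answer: 88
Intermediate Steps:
c = 0 (c = -⅑*0 = 0)
A = 2 (A = 2 + 0 = 2)
(11 + (A - 1*2))*8 = (11 + (2 - 1*2))*8 = (11 + (2 - 2))*8 = (11 + 0)*8 = 11*8 = 88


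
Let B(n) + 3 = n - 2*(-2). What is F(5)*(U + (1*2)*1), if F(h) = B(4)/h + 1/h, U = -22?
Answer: -24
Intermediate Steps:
B(n) = 1 + n (B(n) = -3 + (n - 2*(-2)) = -3 + (n + 4) = -3 + (4 + n) = 1 + n)
F(h) = 6/h (F(h) = (1 + 4)/h + 1/h = 5/h + 1/h = 6/h)
F(5)*(U + (1*2)*1) = (6/5)*(-22 + (1*2)*1) = (6*(⅕))*(-22 + 2*1) = 6*(-22 + 2)/5 = (6/5)*(-20) = -24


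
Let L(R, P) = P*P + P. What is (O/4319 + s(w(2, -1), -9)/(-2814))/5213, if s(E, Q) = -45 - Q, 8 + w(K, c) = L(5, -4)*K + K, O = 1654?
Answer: 16360/215500207 ≈ 7.5916e-5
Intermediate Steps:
L(R, P) = P + P**2 (L(R, P) = P**2 + P = P + P**2)
w(K, c) = -8 + 13*K (w(K, c) = -8 + ((-4*(1 - 4))*K + K) = -8 + ((-4*(-3))*K + K) = -8 + (12*K + K) = -8 + 13*K)
(O/4319 + s(w(2, -1), -9)/(-2814))/5213 = (1654/4319 + (-45 - 1*(-9))/(-2814))/5213 = (1654*(1/4319) + (-45 + 9)*(-1/2814))*(1/5213) = (1654/4319 - 36*(-1/2814))*(1/5213) = (1654/4319 + 6/469)*(1/5213) = (16360/41339)*(1/5213) = 16360/215500207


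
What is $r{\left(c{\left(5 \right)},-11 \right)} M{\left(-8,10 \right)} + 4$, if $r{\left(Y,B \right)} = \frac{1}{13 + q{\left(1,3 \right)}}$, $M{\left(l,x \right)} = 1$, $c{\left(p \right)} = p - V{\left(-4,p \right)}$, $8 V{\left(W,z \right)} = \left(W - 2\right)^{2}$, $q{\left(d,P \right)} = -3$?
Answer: $\frac{41}{10} \approx 4.1$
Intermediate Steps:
$V{\left(W,z \right)} = \frac{\left(-2 + W\right)^{2}}{8}$ ($V{\left(W,z \right)} = \frac{\left(W - 2\right)^{2}}{8} = \frac{\left(-2 + W\right)^{2}}{8}$)
$c{\left(p \right)} = - \frac{9}{2} + p$ ($c{\left(p \right)} = p - \frac{\left(-2 - 4\right)^{2}}{8} = p - \frac{\left(-6\right)^{2}}{8} = p - \frac{1}{8} \cdot 36 = p - \frac{9}{2} = - \frac{9}{2} + p$)
$r{\left(Y,B \right)} = \frac{1}{10}$ ($r{\left(Y,B \right)} = \frac{1}{13 - 3} = \frac{1}{10}$)
$r{\left(c{\left(5 \right)},-11 \right)} M{\left(-8,10 \right)} + 4 = \frac{1}{10} \cdot 1 + 4 = \frac{1}{10} + 4 = \frac{41}{10}$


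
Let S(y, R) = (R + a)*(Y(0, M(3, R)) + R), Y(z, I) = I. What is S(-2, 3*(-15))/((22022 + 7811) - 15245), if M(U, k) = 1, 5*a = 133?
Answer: 1012/18235 ≈ 0.055498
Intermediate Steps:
a = 133/5 (a = (1/5)*133 = 133/5 ≈ 26.600)
S(y, R) = (1 + R)*(133/5 + R) (S(y, R) = (R + 133/5)*(1 + R) = (133/5 + R)*(1 + R) = (1 + R)*(133/5 + R))
S(-2, 3*(-15))/((22022 + 7811) - 15245) = (133/5 + (3*(-15))**2 + 138*(3*(-15))/5)/((22022 + 7811) - 15245) = (133/5 + (-45)**2 + (138/5)*(-45))/(29833 - 15245) = (133/5 + 2025 - 1242)/14588 = (4048/5)*(1/14588) = 1012/18235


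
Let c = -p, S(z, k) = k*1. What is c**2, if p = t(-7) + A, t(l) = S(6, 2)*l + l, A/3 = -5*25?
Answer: 156816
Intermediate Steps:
A = -375 (A = 3*(-5*25) = 3*(-125) = -375)
S(z, k) = k
t(l) = 3*l (t(l) = 2*l + l = 3*l)
p = -396 (p = 3*(-7) - 375 = -21 - 375 = -396)
c = 396 (c = -1*(-396) = 396)
c**2 = 396**2 = 156816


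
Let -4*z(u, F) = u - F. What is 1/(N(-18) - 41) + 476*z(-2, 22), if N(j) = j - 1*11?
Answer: 199919/70 ≈ 2856.0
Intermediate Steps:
z(u, F) = -u/4 + F/4 (z(u, F) = -(u - F)/4 = -u/4 + F/4)
N(j) = -11 + j (N(j) = j - 11 = -11 + j)
1/(N(-18) - 41) + 476*z(-2, 22) = 1/((-11 - 18) - 41) + 476*(-1/4*(-2) + (1/4)*22) = 1/(-29 - 41) + 476*(1/2 + 11/2) = 1/(-70) + 476*6 = -1/70 + 2856 = 199919/70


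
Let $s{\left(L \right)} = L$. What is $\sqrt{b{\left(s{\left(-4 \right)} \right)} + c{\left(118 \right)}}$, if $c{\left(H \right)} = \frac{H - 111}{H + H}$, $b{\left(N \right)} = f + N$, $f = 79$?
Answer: $\frac{\sqrt{1044713}}{118} \approx 8.662$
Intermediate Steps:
$b{\left(N \right)} = 79 + N$
$c{\left(H \right)} = \frac{-111 + H}{2 H}$
$\sqrt{b{\left(s{\left(-4 \right)} \right)} + c{\left(118 \right)}} = \sqrt{\left(79 - 4\right) + \frac{-111 + 118}{2 \cdot 118}} = \sqrt{75 + \frac{1}{2} \cdot \frac{1}{118} \cdot 7} = \sqrt{75 + \frac{7}{236}} = \sqrt{\frac{17707}{236}} = \frac{\sqrt{1044713}}{118}$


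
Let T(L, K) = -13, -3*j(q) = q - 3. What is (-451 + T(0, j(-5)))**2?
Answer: 215296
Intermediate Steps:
j(q) = 1 - q/3 (j(q) = -(q - 3)/3 = -(-3 + q)/3 = 1 - q/3)
(-451 + T(0, j(-5)))**2 = (-451 - 13)**2 = (-464)**2 = 215296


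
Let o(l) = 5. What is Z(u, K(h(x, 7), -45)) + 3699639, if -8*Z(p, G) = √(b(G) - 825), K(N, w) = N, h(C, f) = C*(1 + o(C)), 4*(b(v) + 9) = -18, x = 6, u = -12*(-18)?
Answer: 3699639 - I*√3354/16 ≈ 3.6996e+6 - 3.6196*I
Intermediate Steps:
u = 216
b(v) = -27/2 (b(v) = -9 + (¼)*(-18) = -9 - 9/2 = -27/2)
h(C, f) = 6*C (h(C, f) = C*(1 + 5) = C*6 = 6*C)
Z(p, G) = -I*√3354/16 (Z(p, G) = -√(-27/2 - 825)/8 = -I*√3354/16)
Z(u, K(h(x, 7), -45)) + 3699639 = -I*√3354/16 + 3699639 = 3699639 - I*√3354/16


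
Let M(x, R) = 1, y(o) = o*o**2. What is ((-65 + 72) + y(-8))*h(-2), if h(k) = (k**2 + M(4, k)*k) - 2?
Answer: 0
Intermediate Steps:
y(o) = o**3
h(k) = -2 + k + k**2 (h(k) = (k**2 + 1*k) - 2 = (k**2 + k) - 2 = (k + k**2) - 2 = -2 + k + k**2)
((-65 + 72) + y(-8))*h(-2) = ((-65 + 72) + (-8)**3)*(-2 - 2 + (-2)**2) = (7 - 512)*(-2 - 2 + 4) = -505*0 = 0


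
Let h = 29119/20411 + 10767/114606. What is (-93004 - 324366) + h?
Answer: -325439324693023/779741022 ≈ -4.1737e+5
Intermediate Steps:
h = 1185659117/779741022 (h = 29119*(1/20411) + 10767*(1/114606) = 29119/20411 + 3589/38202 = 1185659117/779741022 ≈ 1.5206)
(-93004 - 324366) + h = (-93004 - 324366) + 1185659117/779741022 = -417370 + 1185659117/779741022 = -325439324693023/779741022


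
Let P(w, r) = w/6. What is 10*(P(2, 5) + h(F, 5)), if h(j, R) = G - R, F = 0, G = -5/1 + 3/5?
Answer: -272/3 ≈ -90.667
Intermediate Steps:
P(w, r) = w/6 (P(w, r) = w*(⅙) = w/6)
G = -22/5 (G = -5*1 + 3*(⅕) = -5 + ⅗ = -22/5 ≈ -4.4000)
h(j, R) = -22/5 - R
10*(P(2, 5) + h(F, 5)) = 10*((⅙)*2 + (-22/5 - 1*5)) = 10*(⅓ + (-22/5 - 5)) = 10*(⅓ - 47/5) = 10*(-136/15) = -272/3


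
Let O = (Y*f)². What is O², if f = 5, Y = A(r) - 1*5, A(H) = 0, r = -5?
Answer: 390625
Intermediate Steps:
Y = -5 (Y = 0 - 1*5 = 0 - 5 = -5)
O = 625 (O = (-5*5)² = (-25)² = 625)
O² = 625² = 390625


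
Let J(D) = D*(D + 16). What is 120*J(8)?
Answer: 23040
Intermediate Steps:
J(D) = D*(16 + D)
120*J(8) = 120*(8*(16 + 8)) = 120*(8*24) = 120*192 = 23040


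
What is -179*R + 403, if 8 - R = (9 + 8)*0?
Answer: -1029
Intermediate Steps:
R = 8 (R = 8 - (9 + 8)*0 = 8 - 17*0 = 8 - 1*0 = 8 + 0 = 8)
-179*R + 403 = -179*8 + 403 = -1432 + 403 = -1029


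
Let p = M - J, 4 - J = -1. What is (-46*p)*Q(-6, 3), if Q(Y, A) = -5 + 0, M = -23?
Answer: -6440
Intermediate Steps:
J = 5 (J = 4 - 1*(-1) = 4 + 1 = 5)
Q(Y, A) = -5
p = -28 (p = -23 - 1*5 = -23 - 5 = -28)
(-46*p)*Q(-6, 3) = -46*(-28)*(-5) = 1288*(-5) = -6440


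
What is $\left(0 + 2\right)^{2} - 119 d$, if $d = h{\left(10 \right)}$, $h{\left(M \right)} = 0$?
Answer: $4$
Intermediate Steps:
$d = 0$
$\left(0 + 2\right)^{2} - 119 d = \left(0 + 2\right)^{2} - 0 = 2^{2} + 0 = 4 + 0 = 4$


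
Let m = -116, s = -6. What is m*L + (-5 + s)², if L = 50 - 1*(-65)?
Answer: -13219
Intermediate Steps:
L = 115 (L = 50 + 65 = 115)
m*L + (-5 + s)² = -116*115 + (-5 - 6)² = -13340 + (-11)² = -13340 + 121 = -13219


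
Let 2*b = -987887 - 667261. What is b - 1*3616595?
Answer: -4444169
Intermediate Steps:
b = -827574 (b = (-987887 - 667261)/2 = (½)*(-1655148) = -827574)
b - 1*3616595 = -827574 - 1*3616595 = -827574 - 3616595 = -4444169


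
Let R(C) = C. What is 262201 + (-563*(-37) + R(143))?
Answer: 283175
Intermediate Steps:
262201 + (-563*(-37) + R(143)) = 262201 + (-563*(-37) + 143) = 262201 + (20831 + 143) = 262201 + 20974 = 283175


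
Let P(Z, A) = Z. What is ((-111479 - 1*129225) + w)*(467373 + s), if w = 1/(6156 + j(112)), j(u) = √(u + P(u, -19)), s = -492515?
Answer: 28667366413988783/4737014 + 12571*√14/4737014 ≈ 6.0518e+9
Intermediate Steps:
j(u) = √2*√u (j(u) = √(u + u) = √(2*u) = √2*√u)
w = 1/(6156 + 4*√14) (w = 1/(6156 + √2*√112) = 1/(6156 + √2*(4*√7)) = 1/(6156 + 4*√14) ≈ 0.00016205)
((-111479 - 1*129225) + w)*(467373 + s) = ((-111479 - 1*129225) + (1539/9474028 - √14/9474028))*(467373 - 492515) = ((-111479 - 129225) + (1539/9474028 - √14/9474028))*(-25142) = (-240704 + (1539/9474028 - √14/9474028))*(-25142) = (-2280436434173/9474028 - √14/9474028)*(-25142) = 28667366413988783/4737014 + 12571*√14/4737014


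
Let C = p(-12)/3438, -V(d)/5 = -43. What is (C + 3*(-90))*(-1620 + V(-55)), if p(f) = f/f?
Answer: 1304203895/3438 ≈ 3.7935e+5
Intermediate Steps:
p(f) = 1
V(d) = 215 (V(d) = -5*(-43) = 215)
C = 1/3438 ≈ 0.00029087
(C + 3*(-90))*(-1620 + V(-55)) = (1/3438 + 3*(-90))*(-1620 + 215) = (1/3438 - 270)*(-1405) = -928259/3438*(-1405) = 1304203895/3438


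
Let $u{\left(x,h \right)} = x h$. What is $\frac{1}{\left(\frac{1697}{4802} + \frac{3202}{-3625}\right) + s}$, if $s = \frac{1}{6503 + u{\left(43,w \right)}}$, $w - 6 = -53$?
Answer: $- \frac{19504823625}{10331564857} \approx -1.8879$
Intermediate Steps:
$w = -47$ ($w = 6 - 53 = -47$)
$u{\left(x,h \right)} = h x$
$s = \frac{1}{4482}$ ($s = \frac{1}{6503 - 2021} = \frac{1}{4482} \approx 0.00022311$)
$\frac{1}{\left(\frac{1697}{4802} + \frac{3202}{-3625}\right) + s} = \frac{1}{\left(\frac{1697}{4802} + \frac{3202}{-3625}\right) + \frac{1}{4482}} = \frac{1}{\left(1697 \cdot \frac{1}{4802} + 3202 \left(- \frac{1}{3625}\right)\right) + \frac{1}{4482}} = \frac{1}{\left(\frac{1697}{4802} - \frac{3202}{3625}\right) + \frac{1}{4482}} = \frac{1}{- \frac{9224379}{17407250} + \frac{1}{4482}} = \frac{1}{- \frac{10331564857}{19504823625}} = - \frac{19504823625}{10331564857}$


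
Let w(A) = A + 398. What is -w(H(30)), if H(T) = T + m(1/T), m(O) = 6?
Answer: -434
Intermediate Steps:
H(T) = 6 + T (H(T) = T + 6 = 6 + T)
w(A) = 398 + A
-w(H(30)) = -(398 + (6 + 30)) = -(398 + 36) = -1*434 = -434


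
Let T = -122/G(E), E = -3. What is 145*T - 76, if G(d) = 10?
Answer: -1845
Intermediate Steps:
T = -61/5 (T = -122/10 = -122*⅒ = -61/5 ≈ -12.200)
145*T - 76 = 145*(-61/5) - 76 = -1769 - 76 = -1845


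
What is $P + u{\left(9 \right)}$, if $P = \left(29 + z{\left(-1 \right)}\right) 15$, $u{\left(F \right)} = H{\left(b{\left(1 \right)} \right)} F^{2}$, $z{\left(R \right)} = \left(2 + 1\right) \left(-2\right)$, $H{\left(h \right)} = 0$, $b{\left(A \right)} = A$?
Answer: $345$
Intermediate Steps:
$z{\left(R \right)} = -6$ ($z{\left(R \right)} = 3 \left(-2\right) = -6$)
$u{\left(F \right)} = 0$ ($u{\left(F \right)} = 0 F^{2} = 0$)
$P = 345$ ($P = \left(29 - 6\right) 15 = 23 \cdot 15 = 345$)
$P + u{\left(9 \right)} = 345 + 0 = 345$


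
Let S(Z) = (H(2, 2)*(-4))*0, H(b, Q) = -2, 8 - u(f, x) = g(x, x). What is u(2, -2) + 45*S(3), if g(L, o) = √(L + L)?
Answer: 8 - 2*I ≈ 8.0 - 2.0*I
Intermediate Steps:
g(L, o) = √2*√L (g(L, o) = √(2*L) = √2*√L)
u(f, x) = 8 - √2*√x
S(Z) = 0 (S(Z) = -2*(-4)*0 = 8*0 = 0)
u(2, -2) + 45*S(3) = (8 - √2*√(-2)) + 45*0 = (8 - √2*I*√2) + 0 = (8 - 2*I) + 0 = 8 - 2*I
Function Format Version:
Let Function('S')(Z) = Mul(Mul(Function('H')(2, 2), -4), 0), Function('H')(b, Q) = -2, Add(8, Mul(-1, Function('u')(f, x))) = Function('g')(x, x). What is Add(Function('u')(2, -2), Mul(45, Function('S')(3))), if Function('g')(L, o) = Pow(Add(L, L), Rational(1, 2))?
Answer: Add(8, Mul(-2, I)) ≈ Add(8.0000, Mul(-2.0000, I))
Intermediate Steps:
Function('g')(L, o) = Mul(Pow(2, Rational(1, 2)), Pow(L, Rational(1, 2))) (Function('g')(L, o) = Pow(Mul(2, L), Rational(1, 2)) = Mul(Pow(2, Rational(1, 2)), Pow(L, Rational(1, 2))))
Function('u')(f, x) = Add(8, Mul(-1, Pow(2, Rational(1, 2)), Pow(x, Rational(1, 2)))) (Function('u')(f, x) = Add(8, Mul(-1, Mul(Pow(2, Rational(1, 2)), Pow(x, Rational(1, 2))))) = Add(8, Mul(-1, Pow(2, Rational(1, 2)), Pow(x, Rational(1, 2)))))
Function('S')(Z) = 0 (Function('S')(Z) = Mul(Mul(-2, -4), 0) = Mul(8, 0) = 0)
Add(Function('u')(2, -2), Mul(45, Function('S')(3))) = Add(Add(8, Mul(-1, Pow(2, Rational(1, 2)), Pow(-2, Rational(1, 2)))), Mul(45, 0)) = Add(Add(8, Mul(-1, Pow(2, Rational(1, 2)), Mul(I, Pow(2, Rational(1, 2))))), 0) = Add(Add(8, Mul(-2, I)), 0) = Add(8, Mul(-2, I))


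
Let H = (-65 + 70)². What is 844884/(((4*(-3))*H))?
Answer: -70407/25 ≈ -2816.3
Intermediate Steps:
H = 25 (H = 5² = 25)
844884/(((4*(-3))*H)) = 844884/(((4*(-3))*25)) = 844884/((-12*25)) = 844884/(-300) = 844884*(-1/300) = -70407/25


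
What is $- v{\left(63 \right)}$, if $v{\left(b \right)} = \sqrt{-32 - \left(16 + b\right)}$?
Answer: $- i \sqrt{111} \approx - 10.536 i$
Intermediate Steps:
$v{\left(b \right)} = \sqrt{-48 - b}$
$- v{\left(63 \right)} = - \sqrt{-48 - 63} = - \sqrt{-111} = - i \sqrt{111}$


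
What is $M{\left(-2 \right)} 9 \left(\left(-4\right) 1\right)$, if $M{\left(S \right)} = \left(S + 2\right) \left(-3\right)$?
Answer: $0$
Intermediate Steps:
$M{\left(S \right)} = -6 - 3 S$ ($M{\left(S \right)} = \left(2 + S\right) \left(-3\right) = -6 - 3 S$)
$M{\left(-2 \right)} 9 \left(\left(-4\right) 1\right) = \left(-6 - -6\right) 9 \left(\left(-4\right) 1\right) = \left(-6 + 6\right) 9 \left(-4\right) = 0 \cdot 9 \left(-4\right) = 0 \left(-4\right) = 0$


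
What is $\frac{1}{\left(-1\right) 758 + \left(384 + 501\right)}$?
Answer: $\frac{1}{127} \approx 0.007874$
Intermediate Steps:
$\frac{1}{\left(-1\right) 758 + \left(384 + 501\right)} = \frac{1}{-758 + 885} = \frac{1}{127}$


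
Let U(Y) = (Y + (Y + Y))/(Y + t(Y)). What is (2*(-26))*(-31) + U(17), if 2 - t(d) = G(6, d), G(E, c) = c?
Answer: 3275/2 ≈ 1637.5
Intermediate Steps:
t(d) = 2 - d
U(Y) = 3*Y/2 (U(Y) = (Y + (Y + Y))/(Y + (2 - Y)) = (Y + 2*Y)/2 = (3*Y)*(½) = 3*Y/2)
(2*(-26))*(-31) + U(17) = (2*(-26))*(-31) + (3/2)*17 = -52*(-31) + 51/2 = 1612 + 51/2 = 3275/2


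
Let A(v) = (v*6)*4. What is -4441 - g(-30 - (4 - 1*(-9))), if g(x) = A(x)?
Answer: -3409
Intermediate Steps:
A(v) = 24*v (A(v) = (6*v)*4 = 24*v)
g(x) = 24*x
-4441 - g(-30 - (4 - 1*(-9))) = -4441 - 24*(-30 - (4 - 1*(-9))) = -4441 - 24*(-30 - (4 + 9)) = -4441 - 24*(-30 - 1*13) = -4441 - 24*(-30 - 13) = -4441 - 24*(-43) = -4441 - 1*(-1032) = -4441 + 1032 = -3409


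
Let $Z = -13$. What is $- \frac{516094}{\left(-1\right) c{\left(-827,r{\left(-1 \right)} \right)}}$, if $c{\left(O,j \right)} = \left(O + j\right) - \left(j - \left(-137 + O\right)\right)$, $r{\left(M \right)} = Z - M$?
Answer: $- \frac{516094}{1791} \approx -288.16$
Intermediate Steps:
$r{\left(M \right)} = -13 - M$
$c{\left(O,j \right)} = -137 + 2 O$ ($c{\left(O,j \right)} = \left(O + j\right) - \left(137 + j - O\right) = -137 + 2 O$)
$- \frac{516094}{\left(-1\right) c{\left(-827,r{\left(-1 \right)} \right)}} = - \frac{516094}{\left(-1\right) \left(-137 + 2 \left(-827\right)\right)} = - \frac{516094}{\left(-1\right) \left(-137 - 1654\right)} = - \frac{516094}{\left(-1\right) \left(-1791\right)} = - \frac{516094}{1791}$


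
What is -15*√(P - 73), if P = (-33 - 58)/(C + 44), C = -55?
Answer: -30*I*√1958/11 ≈ -120.68*I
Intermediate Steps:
P = 91/11 (P = (-33 - 58)/(-55 + 44) = -91/(-11) = -91*(-1/11) = 91/11 ≈ 8.2727)
-15*√(P - 73) = -15*√(91/11 - 73) = -30*I*√1958/11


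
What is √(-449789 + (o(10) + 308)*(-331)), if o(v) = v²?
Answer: I*√584837 ≈ 764.75*I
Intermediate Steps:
√(-449789 + (o(10) + 308)*(-331)) = √(-449789 + (10² + 308)*(-331)) = √(-449789 + (100 + 308)*(-331)) = √(-449789 + 408*(-331)) = √(-449789 - 135048) = √(-584837) = I*√584837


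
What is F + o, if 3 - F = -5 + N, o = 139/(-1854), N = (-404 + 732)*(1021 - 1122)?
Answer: 61434005/1854 ≈ 33136.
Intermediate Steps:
N = -33128 (N = 328*(-101) = -33128)
o = -139/1854 (o = 139*(-1/1854) = -139/1854 ≈ -0.074973)
F = 33136 (F = 3 - (-5 - 33128) = 3 - 1*(-33133) = 3 + 33133 = 33136)
F + o = 33136 - 139/1854 = 61434005/1854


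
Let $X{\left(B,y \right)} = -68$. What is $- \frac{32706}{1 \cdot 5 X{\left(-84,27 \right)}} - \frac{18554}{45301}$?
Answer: $\frac{737653073}{7701170} \approx 95.785$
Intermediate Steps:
$- \frac{32706}{1 \cdot 5 X{\left(-84,27 \right)}} - \frac{18554}{45301} = - \frac{32706}{1 \cdot 5 \left(-68\right)} - \frac{18554}{45301} = - \frac{32706}{5 \left(-68\right)} - \frac{18554}{45301} = - \frac{32706}{-340} - \frac{18554}{45301} = \left(-32706\right) \left(- \frac{1}{340}\right) - \frac{18554}{45301} = \frac{16353}{170} - \frac{18554}{45301} = \frac{737653073}{7701170}$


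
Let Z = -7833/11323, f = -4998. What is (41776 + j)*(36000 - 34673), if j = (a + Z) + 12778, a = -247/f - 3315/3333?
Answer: 4551518460847945621/62874105294 ≈ 7.2391e+7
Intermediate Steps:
Z = -7833/11323 (Z = -7833*1/11323 = -7833/11323 ≈ -0.69178)
a = -5248373/5552778 (a = -247/(-4998) - 3315/3333 = -247*(-1/4998) - 3315*1/3333 = 247/4998 - 1105/1111 = -5248373/5552778 ≈ -0.94518)
j = 803302395209179/62874105294 (j = (-5248373/5552778 - 7833/11323) + 12778 = -102922237553/62874105294 + 12778 = 803302395209179/62874105294 ≈ 12776.)
(41776 + j)*(36000 - 34673) = (41776 + 803302395209179/62874105294)*(36000 - 34673) = (3429931017971323/62874105294)*1327 = 4551518460847945621/62874105294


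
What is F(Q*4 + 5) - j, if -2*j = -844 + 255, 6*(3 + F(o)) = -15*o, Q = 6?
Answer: -370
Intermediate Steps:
F(o) = -3 - 5*o/2 (F(o) = -3 + (-15*o)/6 = -3 - 5*o/2)
j = 589/2 (j = -(-844 + 255)/2 = -1/2*(-589) = 589/2 ≈ 294.50)
F(Q*4 + 5) - j = (-3 - 5*(6*4 + 5)/2) - 1*589/2 = (-3 - 5*(24 + 5)/2) - 589/2 = (-3 - 5/2*29) - 589/2 = (-3 - 145/2) - 589/2 = -151/2 - 589/2 = -370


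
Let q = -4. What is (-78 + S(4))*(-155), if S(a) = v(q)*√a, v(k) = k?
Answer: 13330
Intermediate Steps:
S(a) = -4*√a
(-78 + S(4))*(-155) = (-78 - 4*√4)*(-155) = (-78 - 4*2)*(-155) = (-78 - 8)*(-155) = -86*(-155) = 13330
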